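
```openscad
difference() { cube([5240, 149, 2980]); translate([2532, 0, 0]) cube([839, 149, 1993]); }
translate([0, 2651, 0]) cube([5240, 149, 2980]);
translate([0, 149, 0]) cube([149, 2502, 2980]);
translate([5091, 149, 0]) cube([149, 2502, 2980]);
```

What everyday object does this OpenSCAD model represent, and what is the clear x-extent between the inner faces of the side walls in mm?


A single room. The interior width is 4942 mm.

Four walls enclosing a rectangle with a door in the front wall — a room. Outside width 5240 minus two 149 mm walls gives 4942 mm.


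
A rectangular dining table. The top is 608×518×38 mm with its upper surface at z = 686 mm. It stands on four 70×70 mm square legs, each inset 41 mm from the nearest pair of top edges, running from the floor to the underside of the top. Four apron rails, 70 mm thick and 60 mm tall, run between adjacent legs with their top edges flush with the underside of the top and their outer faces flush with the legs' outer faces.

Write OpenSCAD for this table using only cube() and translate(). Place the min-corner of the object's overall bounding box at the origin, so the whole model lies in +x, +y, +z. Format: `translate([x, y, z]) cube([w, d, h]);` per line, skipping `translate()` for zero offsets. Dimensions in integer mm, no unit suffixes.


translate([0, 0, 648]) cube([608, 518, 38]);
translate([41, 41, 0]) cube([70, 70, 648]);
translate([497, 41, 0]) cube([70, 70, 648]);
translate([41, 407, 0]) cube([70, 70, 648]);
translate([497, 407, 0]) cube([70, 70, 648]);
translate([111, 41, 588]) cube([386, 70, 60]);
translate([111, 407, 588]) cube([386, 70, 60]);
translate([41, 111, 588]) cube([70, 296, 60]);
translate([497, 111, 588]) cube([70, 296, 60]);


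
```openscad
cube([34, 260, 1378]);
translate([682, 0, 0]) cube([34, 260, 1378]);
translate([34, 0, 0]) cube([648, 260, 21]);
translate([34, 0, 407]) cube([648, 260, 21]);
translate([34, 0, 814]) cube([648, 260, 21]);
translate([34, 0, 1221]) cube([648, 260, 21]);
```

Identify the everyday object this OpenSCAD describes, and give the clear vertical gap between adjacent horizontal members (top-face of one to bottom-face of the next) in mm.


A bookshelf. The clear shelf gap is 386 mm.

Two tall side panels with 4 horizontal boards between them — a bookshelf. The first two shelf undersides are at z = 0 and z = 407; with shelf thickness 21, the clear gap is 407 − 0 − 21 = 386 mm.


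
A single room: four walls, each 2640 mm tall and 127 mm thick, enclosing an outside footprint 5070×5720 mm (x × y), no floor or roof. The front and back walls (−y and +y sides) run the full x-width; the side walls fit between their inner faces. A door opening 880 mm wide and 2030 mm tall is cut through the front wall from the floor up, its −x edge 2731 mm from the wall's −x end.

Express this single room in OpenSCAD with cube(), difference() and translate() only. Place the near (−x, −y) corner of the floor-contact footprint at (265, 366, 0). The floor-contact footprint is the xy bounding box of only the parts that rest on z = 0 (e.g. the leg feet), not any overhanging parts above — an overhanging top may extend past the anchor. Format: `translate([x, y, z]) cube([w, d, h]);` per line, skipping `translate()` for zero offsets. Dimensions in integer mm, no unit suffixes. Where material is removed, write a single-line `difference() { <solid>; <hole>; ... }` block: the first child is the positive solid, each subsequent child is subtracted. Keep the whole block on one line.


difference() { translate([265, 366, 0]) cube([5070, 127, 2640]); translate([2996, 366, 0]) cube([880, 127, 2030]); }
translate([265, 5959, 0]) cube([5070, 127, 2640]);
translate([265, 493, 0]) cube([127, 5466, 2640]);
translate([5208, 493, 0]) cube([127, 5466, 2640]);


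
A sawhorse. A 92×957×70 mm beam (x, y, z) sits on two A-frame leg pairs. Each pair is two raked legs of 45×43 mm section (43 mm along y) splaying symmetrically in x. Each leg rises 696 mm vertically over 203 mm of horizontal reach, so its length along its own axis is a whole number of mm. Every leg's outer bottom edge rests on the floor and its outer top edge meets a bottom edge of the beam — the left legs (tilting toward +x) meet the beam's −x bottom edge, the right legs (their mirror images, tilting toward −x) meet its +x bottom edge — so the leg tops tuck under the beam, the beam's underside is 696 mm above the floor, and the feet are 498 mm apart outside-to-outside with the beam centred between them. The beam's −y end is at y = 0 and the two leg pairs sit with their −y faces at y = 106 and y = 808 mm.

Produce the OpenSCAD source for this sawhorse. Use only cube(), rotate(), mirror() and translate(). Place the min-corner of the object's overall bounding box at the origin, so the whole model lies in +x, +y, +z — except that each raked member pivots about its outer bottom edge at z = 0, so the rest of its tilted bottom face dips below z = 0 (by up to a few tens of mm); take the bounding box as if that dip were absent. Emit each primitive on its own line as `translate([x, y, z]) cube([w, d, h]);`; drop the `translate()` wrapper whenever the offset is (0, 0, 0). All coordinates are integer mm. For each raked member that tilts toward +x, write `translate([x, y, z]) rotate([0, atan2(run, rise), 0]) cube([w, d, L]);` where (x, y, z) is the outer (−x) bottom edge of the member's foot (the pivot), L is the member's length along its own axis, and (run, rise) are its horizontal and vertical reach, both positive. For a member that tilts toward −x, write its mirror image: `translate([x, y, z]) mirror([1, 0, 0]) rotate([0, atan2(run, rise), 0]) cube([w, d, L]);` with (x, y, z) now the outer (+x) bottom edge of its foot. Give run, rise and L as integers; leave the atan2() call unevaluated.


// leg length = √(203² + 696²) = 725
// right-leg outer foot x = 2·203 + 92 = 498
// beam min-corner = (203, 0, 696)
translate([203, 0, 696]) cube([92, 957, 70]);
translate([0, 106, 0]) rotate([0, atan2(203, 696), 0]) cube([45, 43, 725]);
translate([498, 106, 0]) mirror([1, 0, 0]) rotate([0, atan2(203, 696), 0]) cube([45, 43, 725]);
translate([0, 808, 0]) rotate([0, atan2(203, 696), 0]) cube([45, 43, 725]);
translate([498, 808, 0]) mirror([1, 0, 0]) rotate([0, atan2(203, 696), 0]) cube([45, 43, 725]);


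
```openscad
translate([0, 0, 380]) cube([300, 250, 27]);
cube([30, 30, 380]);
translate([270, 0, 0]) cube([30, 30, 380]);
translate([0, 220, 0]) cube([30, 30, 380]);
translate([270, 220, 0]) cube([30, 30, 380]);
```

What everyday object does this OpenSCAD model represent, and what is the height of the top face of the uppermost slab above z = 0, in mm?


A stool. The seat height is 407 mm.

A 300×250×27 slab at z = 380 on four corner posts — a stool. The seat top is 380 + 27 = 407 mm.


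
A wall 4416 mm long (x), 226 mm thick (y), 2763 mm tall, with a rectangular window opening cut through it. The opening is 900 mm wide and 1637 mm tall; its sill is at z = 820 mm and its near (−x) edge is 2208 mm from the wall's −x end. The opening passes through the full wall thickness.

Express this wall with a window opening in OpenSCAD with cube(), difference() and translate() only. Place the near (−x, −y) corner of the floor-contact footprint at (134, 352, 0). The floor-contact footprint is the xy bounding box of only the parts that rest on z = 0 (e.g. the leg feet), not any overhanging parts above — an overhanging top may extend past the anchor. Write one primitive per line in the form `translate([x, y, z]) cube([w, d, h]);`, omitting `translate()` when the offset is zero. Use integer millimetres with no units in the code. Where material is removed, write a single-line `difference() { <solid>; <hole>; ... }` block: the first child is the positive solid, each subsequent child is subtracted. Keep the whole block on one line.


difference() { translate([134, 352, 0]) cube([4416, 226, 2763]); translate([2342, 352, 820]) cube([900, 226, 1637]); }


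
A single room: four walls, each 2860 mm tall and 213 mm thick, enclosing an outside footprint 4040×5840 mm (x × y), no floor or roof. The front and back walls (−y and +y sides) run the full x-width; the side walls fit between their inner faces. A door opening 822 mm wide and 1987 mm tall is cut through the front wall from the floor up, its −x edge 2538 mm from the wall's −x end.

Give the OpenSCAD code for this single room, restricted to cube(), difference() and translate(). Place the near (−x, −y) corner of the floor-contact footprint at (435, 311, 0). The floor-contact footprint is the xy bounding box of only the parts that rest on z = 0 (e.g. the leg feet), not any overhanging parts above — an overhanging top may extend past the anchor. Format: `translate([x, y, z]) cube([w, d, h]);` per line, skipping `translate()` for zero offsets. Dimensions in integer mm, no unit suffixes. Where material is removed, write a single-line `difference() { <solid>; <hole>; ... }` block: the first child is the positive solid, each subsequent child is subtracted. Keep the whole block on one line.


difference() { translate([435, 311, 0]) cube([4040, 213, 2860]); translate([2973, 311, 0]) cube([822, 213, 1987]); }
translate([435, 5938, 0]) cube([4040, 213, 2860]);
translate([435, 524, 0]) cube([213, 5414, 2860]);
translate([4262, 524, 0]) cube([213, 5414, 2860]);


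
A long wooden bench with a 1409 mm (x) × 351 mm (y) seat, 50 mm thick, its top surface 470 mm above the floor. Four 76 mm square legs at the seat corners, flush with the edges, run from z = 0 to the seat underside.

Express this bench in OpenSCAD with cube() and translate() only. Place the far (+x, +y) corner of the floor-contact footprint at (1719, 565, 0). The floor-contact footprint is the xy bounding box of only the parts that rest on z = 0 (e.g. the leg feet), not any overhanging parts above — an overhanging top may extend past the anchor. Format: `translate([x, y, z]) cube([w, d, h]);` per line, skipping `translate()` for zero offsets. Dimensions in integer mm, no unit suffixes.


translate([310, 214, 420]) cube([1409, 351, 50]);
translate([310, 214, 0]) cube([76, 76, 420]);
translate([310, 489, 0]) cube([76, 76, 420]);
translate([1643, 214, 0]) cube([76, 76, 420]);
translate([1643, 489, 0]) cube([76, 76, 420]);


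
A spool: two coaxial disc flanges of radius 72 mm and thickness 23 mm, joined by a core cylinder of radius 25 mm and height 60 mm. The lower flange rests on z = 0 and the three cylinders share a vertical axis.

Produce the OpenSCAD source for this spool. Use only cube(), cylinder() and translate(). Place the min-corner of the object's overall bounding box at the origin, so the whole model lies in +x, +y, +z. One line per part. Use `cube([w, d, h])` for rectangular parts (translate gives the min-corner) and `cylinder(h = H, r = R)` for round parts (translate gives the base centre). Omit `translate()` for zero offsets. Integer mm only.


translate([72, 72, 0]) cylinder(h = 23, r = 72);
translate([72, 72, 23]) cylinder(h = 60, r = 25);
translate([72, 72, 83]) cylinder(h = 23, r = 72);


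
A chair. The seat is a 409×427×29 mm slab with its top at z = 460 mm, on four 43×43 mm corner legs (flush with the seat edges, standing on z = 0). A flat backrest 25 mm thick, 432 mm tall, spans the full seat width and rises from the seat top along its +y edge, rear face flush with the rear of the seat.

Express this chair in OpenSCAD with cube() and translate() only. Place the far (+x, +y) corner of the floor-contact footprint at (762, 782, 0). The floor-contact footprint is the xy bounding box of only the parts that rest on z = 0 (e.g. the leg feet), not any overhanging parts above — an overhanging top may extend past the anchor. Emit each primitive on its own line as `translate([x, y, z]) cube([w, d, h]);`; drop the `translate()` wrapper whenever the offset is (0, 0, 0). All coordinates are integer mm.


translate([353, 355, 431]) cube([409, 427, 29]);
translate([353, 355, 0]) cube([43, 43, 431]);
translate([719, 355, 0]) cube([43, 43, 431]);
translate([353, 739, 0]) cube([43, 43, 431]);
translate([719, 739, 0]) cube([43, 43, 431]);
translate([353, 757, 460]) cube([409, 25, 432]);


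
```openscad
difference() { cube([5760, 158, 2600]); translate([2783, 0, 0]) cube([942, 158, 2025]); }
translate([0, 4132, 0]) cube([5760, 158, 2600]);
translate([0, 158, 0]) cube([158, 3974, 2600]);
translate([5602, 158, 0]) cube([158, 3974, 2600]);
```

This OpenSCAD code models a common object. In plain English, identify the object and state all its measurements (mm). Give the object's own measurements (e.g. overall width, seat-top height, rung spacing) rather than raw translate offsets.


A single room: four walls, each 2600 mm tall and 158 mm thick, enclosing an outside footprint 5760×4290 mm (x × y), no floor or roof. The front and back walls (−y and +y sides) run the full x-width; the side walls fit between their inner faces. A door opening 942 mm wide and 2025 mm tall is cut through the front wall from the floor up, its −x edge 2783 mm from the wall's −x end.


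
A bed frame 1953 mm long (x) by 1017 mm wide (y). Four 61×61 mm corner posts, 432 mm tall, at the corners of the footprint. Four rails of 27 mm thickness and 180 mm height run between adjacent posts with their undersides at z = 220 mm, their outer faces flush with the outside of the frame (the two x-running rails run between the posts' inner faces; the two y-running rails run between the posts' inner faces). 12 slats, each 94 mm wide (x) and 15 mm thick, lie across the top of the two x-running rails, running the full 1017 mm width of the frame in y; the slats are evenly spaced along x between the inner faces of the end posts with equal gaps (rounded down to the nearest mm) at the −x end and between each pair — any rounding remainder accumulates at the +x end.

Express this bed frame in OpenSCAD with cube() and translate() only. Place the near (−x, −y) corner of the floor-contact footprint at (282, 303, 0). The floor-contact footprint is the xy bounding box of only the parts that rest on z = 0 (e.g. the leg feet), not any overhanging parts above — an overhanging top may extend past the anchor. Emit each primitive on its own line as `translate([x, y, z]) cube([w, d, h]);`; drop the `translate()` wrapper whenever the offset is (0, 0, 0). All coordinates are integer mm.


translate([282, 303, 0]) cube([61, 61, 432]);
translate([282, 1259, 0]) cube([61, 61, 432]);
translate([2174, 303, 0]) cube([61, 61, 432]);
translate([2174, 1259, 0]) cube([61, 61, 432]);
translate([343, 303, 220]) cube([1831, 27, 180]);
translate([343, 1293, 220]) cube([1831, 27, 180]);
translate([282, 364, 220]) cube([27, 895, 180]);
translate([2208, 364, 220]) cube([27, 895, 180]);
translate([397, 303, 400]) cube([94, 1017, 15]);
translate([545, 303, 400]) cube([94, 1017, 15]);
translate([693, 303, 400]) cube([94, 1017, 15]);
translate([841, 303, 400]) cube([94, 1017, 15]);
translate([989, 303, 400]) cube([94, 1017, 15]);
translate([1137, 303, 400]) cube([94, 1017, 15]);
translate([1285, 303, 400]) cube([94, 1017, 15]);
translate([1433, 303, 400]) cube([94, 1017, 15]);
translate([1581, 303, 400]) cube([94, 1017, 15]);
translate([1729, 303, 400]) cube([94, 1017, 15]);
translate([1877, 303, 400]) cube([94, 1017, 15]);
translate([2025, 303, 400]) cube([94, 1017, 15]);


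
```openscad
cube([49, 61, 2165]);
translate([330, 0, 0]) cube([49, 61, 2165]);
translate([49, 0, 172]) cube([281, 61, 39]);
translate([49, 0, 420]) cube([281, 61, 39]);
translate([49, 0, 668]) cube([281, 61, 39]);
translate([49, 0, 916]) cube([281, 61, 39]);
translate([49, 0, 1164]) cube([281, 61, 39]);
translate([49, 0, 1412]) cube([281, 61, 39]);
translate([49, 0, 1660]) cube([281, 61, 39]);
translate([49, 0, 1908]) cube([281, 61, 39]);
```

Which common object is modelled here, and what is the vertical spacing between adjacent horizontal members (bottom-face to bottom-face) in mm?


A ladder. The rung spacing is 248 mm.

Two tall 49×61 posts with 8 short bars between them — a ladder. Adjacent rungs sit at z = 172 and z = 420, so the spacing is 420 − 172 = 248 mm.


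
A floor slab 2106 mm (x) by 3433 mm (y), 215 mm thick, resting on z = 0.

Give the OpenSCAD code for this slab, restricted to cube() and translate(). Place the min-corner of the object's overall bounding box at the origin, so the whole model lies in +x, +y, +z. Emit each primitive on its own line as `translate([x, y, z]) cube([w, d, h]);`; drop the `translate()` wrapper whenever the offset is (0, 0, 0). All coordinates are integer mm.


cube([2106, 3433, 215]);


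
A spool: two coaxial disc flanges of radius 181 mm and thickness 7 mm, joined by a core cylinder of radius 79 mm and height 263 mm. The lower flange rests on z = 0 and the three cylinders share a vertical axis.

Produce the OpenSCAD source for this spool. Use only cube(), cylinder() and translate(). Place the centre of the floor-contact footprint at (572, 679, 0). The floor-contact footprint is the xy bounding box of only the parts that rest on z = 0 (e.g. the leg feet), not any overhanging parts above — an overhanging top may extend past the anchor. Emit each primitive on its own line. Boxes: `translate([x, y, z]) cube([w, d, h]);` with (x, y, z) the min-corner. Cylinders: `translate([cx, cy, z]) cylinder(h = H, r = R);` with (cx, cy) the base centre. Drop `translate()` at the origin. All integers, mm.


translate([572, 679, 0]) cylinder(h = 7, r = 181);
translate([572, 679, 7]) cylinder(h = 263, r = 79);
translate([572, 679, 270]) cylinder(h = 7, r = 181);


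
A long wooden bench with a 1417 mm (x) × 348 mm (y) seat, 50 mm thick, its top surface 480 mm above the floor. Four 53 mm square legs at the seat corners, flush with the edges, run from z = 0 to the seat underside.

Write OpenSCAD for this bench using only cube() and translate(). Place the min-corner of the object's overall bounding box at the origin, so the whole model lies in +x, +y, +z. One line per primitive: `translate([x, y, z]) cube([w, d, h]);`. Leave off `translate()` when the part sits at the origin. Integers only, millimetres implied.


translate([0, 0, 430]) cube([1417, 348, 50]);
cube([53, 53, 430]);
translate([0, 295, 0]) cube([53, 53, 430]);
translate([1364, 0, 0]) cube([53, 53, 430]);
translate([1364, 295, 0]) cube([53, 53, 430]);


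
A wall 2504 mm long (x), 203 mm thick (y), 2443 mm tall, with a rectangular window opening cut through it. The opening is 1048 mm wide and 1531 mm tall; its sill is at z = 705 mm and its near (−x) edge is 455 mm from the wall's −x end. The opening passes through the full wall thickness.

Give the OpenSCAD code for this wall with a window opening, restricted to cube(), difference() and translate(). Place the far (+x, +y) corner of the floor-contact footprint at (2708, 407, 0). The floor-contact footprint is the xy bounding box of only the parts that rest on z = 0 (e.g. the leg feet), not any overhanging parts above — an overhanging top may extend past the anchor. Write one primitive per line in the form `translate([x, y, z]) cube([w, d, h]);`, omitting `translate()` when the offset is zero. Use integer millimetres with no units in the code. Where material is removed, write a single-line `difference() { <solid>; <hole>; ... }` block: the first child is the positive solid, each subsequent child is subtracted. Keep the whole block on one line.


difference() { translate([204, 204, 0]) cube([2504, 203, 2443]); translate([659, 204, 705]) cube([1048, 203, 1531]); }


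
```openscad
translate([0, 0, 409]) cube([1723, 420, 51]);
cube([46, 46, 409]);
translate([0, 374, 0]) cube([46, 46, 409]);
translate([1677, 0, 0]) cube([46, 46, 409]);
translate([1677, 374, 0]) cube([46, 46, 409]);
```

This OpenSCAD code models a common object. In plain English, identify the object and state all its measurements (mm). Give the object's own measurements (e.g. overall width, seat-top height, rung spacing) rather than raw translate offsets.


A bench: a 1723×420 mm seat slab, 51 mm thick, top at z = 460 mm, on four 46×46 mm square legs flush with the seat corners and standing on z = 0.


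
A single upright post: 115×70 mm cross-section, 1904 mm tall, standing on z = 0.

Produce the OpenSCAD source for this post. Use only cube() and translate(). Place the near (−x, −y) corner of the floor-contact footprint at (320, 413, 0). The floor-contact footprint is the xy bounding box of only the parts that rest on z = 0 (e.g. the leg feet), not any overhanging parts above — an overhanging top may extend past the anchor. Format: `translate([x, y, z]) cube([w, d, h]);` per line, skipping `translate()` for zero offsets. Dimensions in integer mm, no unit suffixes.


translate([320, 413, 0]) cube([115, 70, 1904]);


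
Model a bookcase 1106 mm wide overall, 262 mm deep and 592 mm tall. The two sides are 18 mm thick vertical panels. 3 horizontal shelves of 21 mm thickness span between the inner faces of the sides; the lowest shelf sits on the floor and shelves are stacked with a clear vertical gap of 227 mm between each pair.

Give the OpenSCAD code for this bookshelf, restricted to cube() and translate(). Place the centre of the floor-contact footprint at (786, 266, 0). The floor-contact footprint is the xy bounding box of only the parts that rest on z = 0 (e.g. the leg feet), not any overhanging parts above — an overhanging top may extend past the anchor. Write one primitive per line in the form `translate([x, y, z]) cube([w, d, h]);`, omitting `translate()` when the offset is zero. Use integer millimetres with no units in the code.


translate([233, 135, 0]) cube([18, 262, 592]);
translate([1321, 135, 0]) cube([18, 262, 592]);
translate([251, 135, 0]) cube([1070, 262, 21]);
translate([251, 135, 248]) cube([1070, 262, 21]);
translate([251, 135, 496]) cube([1070, 262, 21]);


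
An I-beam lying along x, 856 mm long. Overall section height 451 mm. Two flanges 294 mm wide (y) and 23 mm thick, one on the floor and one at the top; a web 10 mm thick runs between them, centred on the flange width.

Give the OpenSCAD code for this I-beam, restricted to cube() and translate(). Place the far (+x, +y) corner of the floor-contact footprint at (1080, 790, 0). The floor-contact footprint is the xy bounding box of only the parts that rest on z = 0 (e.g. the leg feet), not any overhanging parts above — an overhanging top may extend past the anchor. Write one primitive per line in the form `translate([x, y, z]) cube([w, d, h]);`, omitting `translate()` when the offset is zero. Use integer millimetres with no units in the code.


translate([224, 496, 0]) cube([856, 294, 23]);
translate([224, 638, 23]) cube([856, 10, 405]);
translate([224, 496, 428]) cube([856, 294, 23]);


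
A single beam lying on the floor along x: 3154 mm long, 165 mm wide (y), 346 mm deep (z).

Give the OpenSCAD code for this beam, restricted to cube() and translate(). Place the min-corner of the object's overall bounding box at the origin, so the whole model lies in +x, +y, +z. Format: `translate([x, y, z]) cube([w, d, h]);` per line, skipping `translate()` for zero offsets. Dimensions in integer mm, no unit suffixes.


cube([3154, 165, 346]);


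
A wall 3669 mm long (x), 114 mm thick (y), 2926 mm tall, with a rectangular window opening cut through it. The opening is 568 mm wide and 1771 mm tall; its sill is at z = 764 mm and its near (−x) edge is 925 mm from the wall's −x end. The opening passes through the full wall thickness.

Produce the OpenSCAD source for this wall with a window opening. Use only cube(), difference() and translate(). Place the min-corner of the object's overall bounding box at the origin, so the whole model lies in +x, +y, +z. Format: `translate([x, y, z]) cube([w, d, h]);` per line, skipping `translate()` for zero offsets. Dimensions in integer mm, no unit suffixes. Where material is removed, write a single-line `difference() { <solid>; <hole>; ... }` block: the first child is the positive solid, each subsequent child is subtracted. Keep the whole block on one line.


difference() { cube([3669, 114, 2926]); translate([925, 0, 764]) cube([568, 114, 1771]); }


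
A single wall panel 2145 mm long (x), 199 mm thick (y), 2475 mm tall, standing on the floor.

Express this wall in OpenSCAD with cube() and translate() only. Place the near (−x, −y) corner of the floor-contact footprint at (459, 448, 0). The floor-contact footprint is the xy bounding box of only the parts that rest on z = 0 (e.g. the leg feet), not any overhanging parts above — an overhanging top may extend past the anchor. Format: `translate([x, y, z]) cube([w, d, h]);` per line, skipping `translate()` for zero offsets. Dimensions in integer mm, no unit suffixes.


translate([459, 448, 0]) cube([2145, 199, 2475]);


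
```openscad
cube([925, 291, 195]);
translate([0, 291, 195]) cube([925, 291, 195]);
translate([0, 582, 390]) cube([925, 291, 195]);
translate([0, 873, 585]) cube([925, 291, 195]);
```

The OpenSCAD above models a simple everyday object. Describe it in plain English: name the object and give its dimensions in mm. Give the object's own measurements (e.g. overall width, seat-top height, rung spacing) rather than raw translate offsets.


A straight staircase of 4 solid steps. Each step is 925 mm wide (x), 291 mm deep (y, the going) and 195 mm tall (the rise). The first step rests on the floor; each subsequent step sits one going further in +y and one rise higher in +z, directly behind and above the previous step with no overlap.


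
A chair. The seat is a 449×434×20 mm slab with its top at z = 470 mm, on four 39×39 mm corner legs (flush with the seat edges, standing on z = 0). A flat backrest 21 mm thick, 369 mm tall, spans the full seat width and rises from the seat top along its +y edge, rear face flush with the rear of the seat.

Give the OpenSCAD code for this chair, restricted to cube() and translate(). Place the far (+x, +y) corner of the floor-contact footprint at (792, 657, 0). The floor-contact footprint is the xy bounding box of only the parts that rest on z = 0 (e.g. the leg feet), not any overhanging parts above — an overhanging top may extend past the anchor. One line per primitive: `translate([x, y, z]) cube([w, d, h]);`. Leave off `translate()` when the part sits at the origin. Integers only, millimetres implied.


translate([343, 223, 450]) cube([449, 434, 20]);
translate([343, 223, 0]) cube([39, 39, 450]);
translate([753, 223, 0]) cube([39, 39, 450]);
translate([343, 618, 0]) cube([39, 39, 450]);
translate([753, 618, 0]) cube([39, 39, 450]);
translate([343, 636, 470]) cube([449, 21, 369]);


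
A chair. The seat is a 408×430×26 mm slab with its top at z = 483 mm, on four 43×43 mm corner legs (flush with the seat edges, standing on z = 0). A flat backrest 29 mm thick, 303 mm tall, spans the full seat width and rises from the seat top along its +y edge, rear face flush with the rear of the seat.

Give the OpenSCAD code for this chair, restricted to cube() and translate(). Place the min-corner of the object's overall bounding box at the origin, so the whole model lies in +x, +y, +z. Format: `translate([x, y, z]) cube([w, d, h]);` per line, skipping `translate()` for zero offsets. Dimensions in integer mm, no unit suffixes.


translate([0, 0, 457]) cube([408, 430, 26]);
cube([43, 43, 457]);
translate([365, 0, 0]) cube([43, 43, 457]);
translate([0, 387, 0]) cube([43, 43, 457]);
translate([365, 387, 0]) cube([43, 43, 457]);
translate([0, 401, 483]) cube([408, 29, 303]);


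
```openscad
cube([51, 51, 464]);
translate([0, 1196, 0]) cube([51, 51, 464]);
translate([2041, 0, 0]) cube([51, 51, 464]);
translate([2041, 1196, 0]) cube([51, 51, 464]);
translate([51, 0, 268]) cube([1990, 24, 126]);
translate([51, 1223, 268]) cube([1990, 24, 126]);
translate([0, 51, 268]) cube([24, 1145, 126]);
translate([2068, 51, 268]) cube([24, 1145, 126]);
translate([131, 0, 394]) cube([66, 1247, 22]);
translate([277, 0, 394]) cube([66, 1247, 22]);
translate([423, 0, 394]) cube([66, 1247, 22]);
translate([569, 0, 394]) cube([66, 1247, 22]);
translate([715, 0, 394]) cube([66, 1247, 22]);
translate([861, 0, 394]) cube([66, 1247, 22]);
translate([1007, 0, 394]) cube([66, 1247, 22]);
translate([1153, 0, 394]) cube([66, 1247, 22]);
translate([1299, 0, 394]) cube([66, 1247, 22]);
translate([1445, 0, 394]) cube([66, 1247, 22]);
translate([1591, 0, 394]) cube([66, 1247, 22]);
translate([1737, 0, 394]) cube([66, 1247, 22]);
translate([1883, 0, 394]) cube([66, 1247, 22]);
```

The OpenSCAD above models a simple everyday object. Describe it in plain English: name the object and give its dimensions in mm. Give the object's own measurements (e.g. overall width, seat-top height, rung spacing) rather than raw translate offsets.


A bed frame 2092 mm long (x) by 1247 mm wide (y). Four 51×51 mm corner posts, 464 mm tall, at the corners of the footprint. Four rails of 24 mm thickness and 126 mm height run between adjacent posts with their undersides at z = 268 mm, their outer faces flush with the outside of the frame (the two x-running rails run between the posts' inner faces; the two y-running rails run between the posts' inner faces). 13 slats, each 66 mm wide (x) and 22 mm thick, lie across the top of the two x-running rails, running the full 1247 mm width of the frame in y; along x they sit between the end posts with a 80 mm gap after the −x posts and between neighbouring slats, leaving 92 mm before the +x posts.


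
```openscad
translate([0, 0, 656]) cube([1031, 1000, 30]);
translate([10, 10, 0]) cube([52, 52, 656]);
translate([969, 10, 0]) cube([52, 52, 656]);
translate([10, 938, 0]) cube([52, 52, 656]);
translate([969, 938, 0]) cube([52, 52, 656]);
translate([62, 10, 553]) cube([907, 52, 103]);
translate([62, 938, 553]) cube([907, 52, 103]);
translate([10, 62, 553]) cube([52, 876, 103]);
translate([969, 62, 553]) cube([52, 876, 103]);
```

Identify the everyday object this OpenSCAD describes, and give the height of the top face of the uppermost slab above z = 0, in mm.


A table. The table height is 686 mm.

A 1031×1000×30 slab sits at z = 656 on four 52 mm square posts — a table. The top surface is at 656 + 30 = 686 mm.


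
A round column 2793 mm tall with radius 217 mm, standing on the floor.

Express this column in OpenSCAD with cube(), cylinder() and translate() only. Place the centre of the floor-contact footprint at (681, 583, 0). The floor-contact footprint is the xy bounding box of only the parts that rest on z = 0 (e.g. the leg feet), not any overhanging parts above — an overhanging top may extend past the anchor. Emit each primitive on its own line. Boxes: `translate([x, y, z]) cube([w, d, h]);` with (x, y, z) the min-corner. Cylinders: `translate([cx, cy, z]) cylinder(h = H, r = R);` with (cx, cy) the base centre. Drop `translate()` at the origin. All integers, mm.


translate([681, 583, 0]) cylinder(h = 2793, r = 217);


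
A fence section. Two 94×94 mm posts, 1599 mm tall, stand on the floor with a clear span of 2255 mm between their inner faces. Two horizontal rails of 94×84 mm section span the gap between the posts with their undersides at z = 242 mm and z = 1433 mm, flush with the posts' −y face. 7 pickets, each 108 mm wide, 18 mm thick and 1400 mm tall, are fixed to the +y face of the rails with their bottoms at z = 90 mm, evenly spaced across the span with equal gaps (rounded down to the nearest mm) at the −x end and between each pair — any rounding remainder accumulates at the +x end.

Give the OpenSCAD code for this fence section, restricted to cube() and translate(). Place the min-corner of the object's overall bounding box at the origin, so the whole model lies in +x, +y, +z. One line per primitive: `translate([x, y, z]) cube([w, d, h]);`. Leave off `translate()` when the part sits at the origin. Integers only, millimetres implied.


cube([94, 94, 1599]);
translate([2349, 0, 0]) cube([94, 94, 1599]);
translate([94, 0, 242]) cube([2255, 94, 84]);
translate([94, 0, 1433]) cube([2255, 94, 84]);
translate([281, 94, 90]) cube([108, 18, 1400]);
translate([576, 94, 90]) cube([108, 18, 1400]);
translate([871, 94, 90]) cube([108, 18, 1400]);
translate([1166, 94, 90]) cube([108, 18, 1400]);
translate([1461, 94, 90]) cube([108, 18, 1400]);
translate([1756, 94, 90]) cube([108, 18, 1400]);
translate([2051, 94, 90]) cube([108, 18, 1400]);


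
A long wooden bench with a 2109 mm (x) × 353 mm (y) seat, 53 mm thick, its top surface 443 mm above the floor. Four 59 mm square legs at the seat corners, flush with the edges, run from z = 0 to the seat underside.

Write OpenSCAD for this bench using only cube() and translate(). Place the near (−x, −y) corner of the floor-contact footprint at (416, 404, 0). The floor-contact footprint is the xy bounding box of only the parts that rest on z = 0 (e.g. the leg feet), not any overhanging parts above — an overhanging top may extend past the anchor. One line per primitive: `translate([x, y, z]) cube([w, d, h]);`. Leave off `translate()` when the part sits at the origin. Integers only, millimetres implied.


// leg_h = 443 − 53 = 390
translate([416, 404, 390]) cube([2109, 353, 53]);
translate([416, 404, 0]) cube([59, 59, 390]);
translate([416, 698, 0]) cube([59, 59, 390]);
translate([2466, 404, 0]) cube([59, 59, 390]);
translate([2466, 698, 0]) cube([59, 59, 390]);


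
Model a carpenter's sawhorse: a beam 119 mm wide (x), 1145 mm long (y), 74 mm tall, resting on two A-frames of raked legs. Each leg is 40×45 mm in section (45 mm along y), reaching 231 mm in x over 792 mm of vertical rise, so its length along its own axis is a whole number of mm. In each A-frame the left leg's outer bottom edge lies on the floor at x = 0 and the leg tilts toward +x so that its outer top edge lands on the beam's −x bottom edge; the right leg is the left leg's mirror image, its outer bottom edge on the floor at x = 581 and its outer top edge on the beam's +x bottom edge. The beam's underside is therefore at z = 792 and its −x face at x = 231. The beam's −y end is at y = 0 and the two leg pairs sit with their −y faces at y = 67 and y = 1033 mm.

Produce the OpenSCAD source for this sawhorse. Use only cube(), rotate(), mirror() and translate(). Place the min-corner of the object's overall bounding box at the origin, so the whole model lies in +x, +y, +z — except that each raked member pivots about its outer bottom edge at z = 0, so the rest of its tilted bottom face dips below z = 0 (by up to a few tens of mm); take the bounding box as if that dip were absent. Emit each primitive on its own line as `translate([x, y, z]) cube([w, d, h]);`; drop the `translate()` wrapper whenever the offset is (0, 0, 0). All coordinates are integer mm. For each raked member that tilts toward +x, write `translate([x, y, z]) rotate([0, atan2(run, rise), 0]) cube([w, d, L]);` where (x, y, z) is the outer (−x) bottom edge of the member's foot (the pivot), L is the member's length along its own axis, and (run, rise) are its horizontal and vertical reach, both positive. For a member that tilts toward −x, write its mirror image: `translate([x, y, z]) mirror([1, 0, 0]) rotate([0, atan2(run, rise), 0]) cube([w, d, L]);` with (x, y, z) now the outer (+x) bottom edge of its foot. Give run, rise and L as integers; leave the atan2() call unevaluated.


// leg length = √(231² + 792²) = 825
// right-leg outer foot x = 2·231 + 119 = 581
// beam min-corner = (231, 0, 792)
translate([231, 0, 792]) cube([119, 1145, 74]);
translate([0, 67, 0]) rotate([0, atan2(231, 792), 0]) cube([40, 45, 825]);
translate([581, 67, 0]) mirror([1, 0, 0]) rotate([0, atan2(231, 792), 0]) cube([40, 45, 825]);
translate([0, 1033, 0]) rotate([0, atan2(231, 792), 0]) cube([40, 45, 825]);
translate([581, 1033, 0]) mirror([1, 0, 0]) rotate([0, atan2(231, 792), 0]) cube([40, 45, 825]);


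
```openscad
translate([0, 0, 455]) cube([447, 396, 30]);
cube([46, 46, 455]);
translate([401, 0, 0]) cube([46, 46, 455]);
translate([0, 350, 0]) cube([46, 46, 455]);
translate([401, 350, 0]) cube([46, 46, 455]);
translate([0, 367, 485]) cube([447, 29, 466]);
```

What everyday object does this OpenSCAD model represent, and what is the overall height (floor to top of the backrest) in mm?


A chair. The overall height is 951 mm.

A slab on four corner posts with a tall panel at the back — a chair. The seat slab sits at z = 455 with thickness 30, and the 466 mm backrest starts at the seat top, so the overall height is 455 + 30 + 466 = 951 mm.


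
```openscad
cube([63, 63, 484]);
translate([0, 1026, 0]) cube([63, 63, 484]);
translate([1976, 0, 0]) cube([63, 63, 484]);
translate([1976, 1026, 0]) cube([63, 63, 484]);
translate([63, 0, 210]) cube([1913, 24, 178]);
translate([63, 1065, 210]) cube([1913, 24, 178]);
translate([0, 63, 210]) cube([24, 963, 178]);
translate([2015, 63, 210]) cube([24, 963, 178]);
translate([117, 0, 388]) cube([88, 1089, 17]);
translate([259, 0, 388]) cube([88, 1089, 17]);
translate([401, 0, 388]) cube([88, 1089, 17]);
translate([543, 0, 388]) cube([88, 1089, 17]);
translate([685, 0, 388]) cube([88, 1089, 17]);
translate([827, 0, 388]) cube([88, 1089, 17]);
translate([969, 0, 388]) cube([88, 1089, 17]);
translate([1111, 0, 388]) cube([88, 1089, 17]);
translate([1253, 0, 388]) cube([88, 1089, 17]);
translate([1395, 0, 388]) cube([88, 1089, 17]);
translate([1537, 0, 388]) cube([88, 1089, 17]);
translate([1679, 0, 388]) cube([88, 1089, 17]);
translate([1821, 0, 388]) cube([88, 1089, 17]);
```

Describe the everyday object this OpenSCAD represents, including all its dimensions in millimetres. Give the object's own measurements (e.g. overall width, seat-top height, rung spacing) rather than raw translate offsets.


A bed frame 2039 mm long (x) by 1089 mm wide (y). Four 63×63 mm corner posts, 484 mm tall, at the corners of the footprint. Four rails of 24 mm thickness and 178 mm height run between adjacent posts with their undersides at z = 210 mm, their outer faces flush with the outside of the frame (the two x-running rails run between the posts' inner faces; the two y-running rails run between the posts' inner faces). 13 slats, each 88 mm wide (x) and 17 mm thick, lie across the top of the two x-running rails, running the full 1089 mm width of the frame in y; along x they sit between the end posts with a 54 mm gap after the −x posts and between neighbouring slats, leaving 67 mm before the +x posts.


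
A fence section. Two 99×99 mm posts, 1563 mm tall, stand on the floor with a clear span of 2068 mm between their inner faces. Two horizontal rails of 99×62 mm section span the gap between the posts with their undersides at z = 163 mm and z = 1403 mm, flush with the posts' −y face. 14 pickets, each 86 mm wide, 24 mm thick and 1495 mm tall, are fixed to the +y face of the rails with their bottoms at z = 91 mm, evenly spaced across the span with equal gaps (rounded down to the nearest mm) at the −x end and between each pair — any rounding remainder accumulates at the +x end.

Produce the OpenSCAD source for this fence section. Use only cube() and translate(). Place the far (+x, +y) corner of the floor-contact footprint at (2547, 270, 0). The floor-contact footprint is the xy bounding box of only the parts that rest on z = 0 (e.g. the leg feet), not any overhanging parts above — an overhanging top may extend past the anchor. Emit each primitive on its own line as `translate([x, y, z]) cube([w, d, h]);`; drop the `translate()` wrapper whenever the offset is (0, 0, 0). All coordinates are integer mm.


translate([281, 171, 0]) cube([99, 99, 1563]);
translate([2448, 171, 0]) cube([99, 99, 1563]);
translate([380, 171, 163]) cube([2068, 99, 62]);
translate([380, 171, 1403]) cube([2068, 99, 62]);
translate([437, 270, 91]) cube([86, 24, 1495]);
translate([580, 270, 91]) cube([86, 24, 1495]);
translate([723, 270, 91]) cube([86, 24, 1495]);
translate([866, 270, 91]) cube([86, 24, 1495]);
translate([1009, 270, 91]) cube([86, 24, 1495]);
translate([1152, 270, 91]) cube([86, 24, 1495]);
translate([1295, 270, 91]) cube([86, 24, 1495]);
translate([1438, 270, 91]) cube([86, 24, 1495]);
translate([1581, 270, 91]) cube([86, 24, 1495]);
translate([1724, 270, 91]) cube([86, 24, 1495]);
translate([1867, 270, 91]) cube([86, 24, 1495]);
translate([2010, 270, 91]) cube([86, 24, 1495]);
translate([2153, 270, 91]) cube([86, 24, 1495]);
translate([2296, 270, 91]) cube([86, 24, 1495]);
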